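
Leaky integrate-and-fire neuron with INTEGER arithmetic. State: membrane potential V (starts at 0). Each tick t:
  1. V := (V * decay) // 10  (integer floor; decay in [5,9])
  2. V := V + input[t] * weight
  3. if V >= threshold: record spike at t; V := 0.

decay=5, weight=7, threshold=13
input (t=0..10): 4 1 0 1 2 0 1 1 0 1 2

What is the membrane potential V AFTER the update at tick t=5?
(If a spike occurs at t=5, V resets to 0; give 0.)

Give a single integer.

t=0: input=4 -> V=0 FIRE
t=1: input=1 -> V=7
t=2: input=0 -> V=3
t=3: input=1 -> V=8
t=4: input=2 -> V=0 FIRE
t=5: input=0 -> V=0
t=6: input=1 -> V=7
t=7: input=1 -> V=10
t=8: input=0 -> V=5
t=9: input=1 -> V=9
t=10: input=2 -> V=0 FIRE

Answer: 0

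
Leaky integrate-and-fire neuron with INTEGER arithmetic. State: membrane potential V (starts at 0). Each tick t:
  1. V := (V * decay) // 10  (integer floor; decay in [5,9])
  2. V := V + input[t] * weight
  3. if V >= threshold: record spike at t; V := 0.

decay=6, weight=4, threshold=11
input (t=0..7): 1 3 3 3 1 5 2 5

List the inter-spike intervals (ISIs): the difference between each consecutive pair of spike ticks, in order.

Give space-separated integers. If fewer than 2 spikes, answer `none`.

Answer: 1 1 2 2

Derivation:
t=0: input=1 -> V=4
t=1: input=3 -> V=0 FIRE
t=2: input=3 -> V=0 FIRE
t=3: input=3 -> V=0 FIRE
t=4: input=1 -> V=4
t=5: input=5 -> V=0 FIRE
t=6: input=2 -> V=8
t=7: input=5 -> V=0 FIRE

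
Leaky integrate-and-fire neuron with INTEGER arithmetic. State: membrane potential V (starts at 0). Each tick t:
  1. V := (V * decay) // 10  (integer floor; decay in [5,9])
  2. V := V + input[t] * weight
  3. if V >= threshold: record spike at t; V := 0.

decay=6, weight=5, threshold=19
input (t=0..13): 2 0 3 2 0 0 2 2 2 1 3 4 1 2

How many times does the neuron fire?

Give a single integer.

Answer: 3

Derivation:
t=0: input=2 -> V=10
t=1: input=0 -> V=6
t=2: input=3 -> V=18
t=3: input=2 -> V=0 FIRE
t=4: input=0 -> V=0
t=5: input=0 -> V=0
t=6: input=2 -> V=10
t=7: input=2 -> V=16
t=8: input=2 -> V=0 FIRE
t=9: input=1 -> V=5
t=10: input=3 -> V=18
t=11: input=4 -> V=0 FIRE
t=12: input=1 -> V=5
t=13: input=2 -> V=13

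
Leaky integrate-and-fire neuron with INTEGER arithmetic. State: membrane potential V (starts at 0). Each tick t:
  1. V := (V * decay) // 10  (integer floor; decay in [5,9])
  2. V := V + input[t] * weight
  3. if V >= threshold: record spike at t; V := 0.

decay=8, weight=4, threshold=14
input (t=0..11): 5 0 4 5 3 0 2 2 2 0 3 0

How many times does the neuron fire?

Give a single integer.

Answer: 5

Derivation:
t=0: input=5 -> V=0 FIRE
t=1: input=0 -> V=0
t=2: input=4 -> V=0 FIRE
t=3: input=5 -> V=0 FIRE
t=4: input=3 -> V=12
t=5: input=0 -> V=9
t=6: input=2 -> V=0 FIRE
t=7: input=2 -> V=8
t=8: input=2 -> V=0 FIRE
t=9: input=0 -> V=0
t=10: input=3 -> V=12
t=11: input=0 -> V=9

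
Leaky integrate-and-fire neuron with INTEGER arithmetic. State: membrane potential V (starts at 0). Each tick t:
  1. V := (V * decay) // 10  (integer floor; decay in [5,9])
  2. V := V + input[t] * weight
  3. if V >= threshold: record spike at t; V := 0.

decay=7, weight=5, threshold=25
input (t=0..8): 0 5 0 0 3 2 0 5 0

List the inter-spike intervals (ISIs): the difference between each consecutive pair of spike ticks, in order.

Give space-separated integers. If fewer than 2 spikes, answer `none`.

Answer: 6

Derivation:
t=0: input=0 -> V=0
t=1: input=5 -> V=0 FIRE
t=2: input=0 -> V=0
t=3: input=0 -> V=0
t=4: input=3 -> V=15
t=5: input=2 -> V=20
t=6: input=0 -> V=14
t=7: input=5 -> V=0 FIRE
t=8: input=0 -> V=0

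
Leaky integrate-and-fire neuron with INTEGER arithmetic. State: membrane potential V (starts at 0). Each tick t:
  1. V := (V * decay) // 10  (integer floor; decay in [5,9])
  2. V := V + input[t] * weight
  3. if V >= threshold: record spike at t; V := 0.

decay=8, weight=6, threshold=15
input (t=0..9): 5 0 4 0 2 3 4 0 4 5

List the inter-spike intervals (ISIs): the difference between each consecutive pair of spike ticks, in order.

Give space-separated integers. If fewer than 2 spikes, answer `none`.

t=0: input=5 -> V=0 FIRE
t=1: input=0 -> V=0
t=2: input=4 -> V=0 FIRE
t=3: input=0 -> V=0
t=4: input=2 -> V=12
t=5: input=3 -> V=0 FIRE
t=6: input=4 -> V=0 FIRE
t=7: input=0 -> V=0
t=8: input=4 -> V=0 FIRE
t=9: input=5 -> V=0 FIRE

Answer: 2 3 1 2 1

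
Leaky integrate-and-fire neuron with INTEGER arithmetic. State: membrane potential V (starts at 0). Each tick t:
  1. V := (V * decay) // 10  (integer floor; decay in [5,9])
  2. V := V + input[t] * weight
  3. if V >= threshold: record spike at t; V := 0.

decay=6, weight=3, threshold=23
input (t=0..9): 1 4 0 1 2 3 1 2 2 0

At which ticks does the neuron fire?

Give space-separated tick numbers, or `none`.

Answer: none

Derivation:
t=0: input=1 -> V=3
t=1: input=4 -> V=13
t=2: input=0 -> V=7
t=3: input=1 -> V=7
t=4: input=2 -> V=10
t=5: input=3 -> V=15
t=6: input=1 -> V=12
t=7: input=2 -> V=13
t=8: input=2 -> V=13
t=9: input=0 -> V=7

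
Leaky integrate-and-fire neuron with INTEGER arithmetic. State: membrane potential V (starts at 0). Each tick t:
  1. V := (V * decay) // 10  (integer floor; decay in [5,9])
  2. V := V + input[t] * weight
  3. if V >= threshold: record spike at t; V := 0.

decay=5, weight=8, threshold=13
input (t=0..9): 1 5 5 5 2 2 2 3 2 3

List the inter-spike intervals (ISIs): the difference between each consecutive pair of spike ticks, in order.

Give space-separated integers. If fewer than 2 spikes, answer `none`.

Answer: 1 1 1 1 1 1 1 1

Derivation:
t=0: input=1 -> V=8
t=1: input=5 -> V=0 FIRE
t=2: input=5 -> V=0 FIRE
t=3: input=5 -> V=0 FIRE
t=4: input=2 -> V=0 FIRE
t=5: input=2 -> V=0 FIRE
t=6: input=2 -> V=0 FIRE
t=7: input=3 -> V=0 FIRE
t=8: input=2 -> V=0 FIRE
t=9: input=3 -> V=0 FIRE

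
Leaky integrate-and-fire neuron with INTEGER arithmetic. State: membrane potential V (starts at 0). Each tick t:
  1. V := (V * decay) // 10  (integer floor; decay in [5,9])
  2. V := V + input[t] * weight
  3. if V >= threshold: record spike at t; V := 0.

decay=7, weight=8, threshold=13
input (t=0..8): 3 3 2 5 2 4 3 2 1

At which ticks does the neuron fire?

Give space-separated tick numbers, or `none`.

t=0: input=3 -> V=0 FIRE
t=1: input=3 -> V=0 FIRE
t=2: input=2 -> V=0 FIRE
t=3: input=5 -> V=0 FIRE
t=4: input=2 -> V=0 FIRE
t=5: input=4 -> V=0 FIRE
t=6: input=3 -> V=0 FIRE
t=7: input=2 -> V=0 FIRE
t=8: input=1 -> V=8

Answer: 0 1 2 3 4 5 6 7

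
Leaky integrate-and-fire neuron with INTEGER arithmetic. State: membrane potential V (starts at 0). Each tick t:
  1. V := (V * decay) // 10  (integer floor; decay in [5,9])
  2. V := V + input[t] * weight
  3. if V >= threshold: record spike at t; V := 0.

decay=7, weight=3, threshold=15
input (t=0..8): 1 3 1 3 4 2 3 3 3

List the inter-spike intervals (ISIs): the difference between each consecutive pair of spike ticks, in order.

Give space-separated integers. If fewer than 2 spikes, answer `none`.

Answer: 3 2

Derivation:
t=0: input=1 -> V=3
t=1: input=3 -> V=11
t=2: input=1 -> V=10
t=3: input=3 -> V=0 FIRE
t=4: input=4 -> V=12
t=5: input=2 -> V=14
t=6: input=3 -> V=0 FIRE
t=7: input=3 -> V=9
t=8: input=3 -> V=0 FIRE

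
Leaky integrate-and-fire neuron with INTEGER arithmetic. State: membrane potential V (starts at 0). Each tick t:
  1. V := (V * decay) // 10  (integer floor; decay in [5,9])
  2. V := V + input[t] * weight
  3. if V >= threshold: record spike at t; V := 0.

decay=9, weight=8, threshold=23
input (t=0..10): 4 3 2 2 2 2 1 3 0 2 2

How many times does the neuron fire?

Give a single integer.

t=0: input=4 -> V=0 FIRE
t=1: input=3 -> V=0 FIRE
t=2: input=2 -> V=16
t=3: input=2 -> V=0 FIRE
t=4: input=2 -> V=16
t=5: input=2 -> V=0 FIRE
t=6: input=1 -> V=8
t=7: input=3 -> V=0 FIRE
t=8: input=0 -> V=0
t=9: input=2 -> V=16
t=10: input=2 -> V=0 FIRE

Answer: 6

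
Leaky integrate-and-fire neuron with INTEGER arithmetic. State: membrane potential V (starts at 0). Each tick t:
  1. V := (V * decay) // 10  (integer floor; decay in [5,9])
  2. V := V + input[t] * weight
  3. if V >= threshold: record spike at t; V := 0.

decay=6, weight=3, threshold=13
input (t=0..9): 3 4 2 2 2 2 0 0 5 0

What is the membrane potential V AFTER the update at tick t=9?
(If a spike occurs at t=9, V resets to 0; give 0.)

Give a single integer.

Answer: 0

Derivation:
t=0: input=3 -> V=9
t=1: input=4 -> V=0 FIRE
t=2: input=2 -> V=6
t=3: input=2 -> V=9
t=4: input=2 -> V=11
t=5: input=2 -> V=12
t=6: input=0 -> V=7
t=7: input=0 -> V=4
t=8: input=5 -> V=0 FIRE
t=9: input=0 -> V=0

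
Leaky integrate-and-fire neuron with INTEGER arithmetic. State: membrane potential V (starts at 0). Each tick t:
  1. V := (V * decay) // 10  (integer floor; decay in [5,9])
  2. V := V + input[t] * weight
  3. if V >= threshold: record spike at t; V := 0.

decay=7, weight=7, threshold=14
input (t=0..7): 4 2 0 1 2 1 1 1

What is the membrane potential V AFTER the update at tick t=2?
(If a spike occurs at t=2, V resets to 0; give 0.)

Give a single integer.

t=0: input=4 -> V=0 FIRE
t=1: input=2 -> V=0 FIRE
t=2: input=0 -> V=0
t=3: input=1 -> V=7
t=4: input=2 -> V=0 FIRE
t=5: input=1 -> V=7
t=6: input=1 -> V=11
t=7: input=1 -> V=0 FIRE

Answer: 0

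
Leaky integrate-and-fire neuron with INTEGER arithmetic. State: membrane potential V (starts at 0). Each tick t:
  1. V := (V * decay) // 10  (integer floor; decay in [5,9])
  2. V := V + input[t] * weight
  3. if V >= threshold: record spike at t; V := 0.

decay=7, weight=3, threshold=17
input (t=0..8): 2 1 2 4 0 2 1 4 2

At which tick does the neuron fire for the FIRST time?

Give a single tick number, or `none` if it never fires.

Answer: 3

Derivation:
t=0: input=2 -> V=6
t=1: input=1 -> V=7
t=2: input=2 -> V=10
t=3: input=4 -> V=0 FIRE
t=4: input=0 -> V=0
t=5: input=2 -> V=6
t=6: input=1 -> V=7
t=7: input=4 -> V=16
t=8: input=2 -> V=0 FIRE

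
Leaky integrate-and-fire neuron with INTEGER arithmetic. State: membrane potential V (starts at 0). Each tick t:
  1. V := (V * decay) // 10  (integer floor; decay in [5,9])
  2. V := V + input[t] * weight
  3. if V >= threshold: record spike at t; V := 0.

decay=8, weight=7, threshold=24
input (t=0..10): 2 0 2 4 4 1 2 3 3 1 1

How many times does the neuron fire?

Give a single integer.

Answer: 4

Derivation:
t=0: input=2 -> V=14
t=1: input=0 -> V=11
t=2: input=2 -> V=22
t=3: input=4 -> V=0 FIRE
t=4: input=4 -> V=0 FIRE
t=5: input=1 -> V=7
t=6: input=2 -> V=19
t=7: input=3 -> V=0 FIRE
t=8: input=3 -> V=21
t=9: input=1 -> V=23
t=10: input=1 -> V=0 FIRE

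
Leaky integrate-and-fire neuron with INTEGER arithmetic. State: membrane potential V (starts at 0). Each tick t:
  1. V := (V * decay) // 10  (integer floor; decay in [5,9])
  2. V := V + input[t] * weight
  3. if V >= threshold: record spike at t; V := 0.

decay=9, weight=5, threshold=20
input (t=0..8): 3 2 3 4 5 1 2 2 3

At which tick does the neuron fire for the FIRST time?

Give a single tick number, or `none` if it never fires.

t=0: input=3 -> V=15
t=1: input=2 -> V=0 FIRE
t=2: input=3 -> V=15
t=3: input=4 -> V=0 FIRE
t=4: input=5 -> V=0 FIRE
t=5: input=1 -> V=5
t=6: input=2 -> V=14
t=7: input=2 -> V=0 FIRE
t=8: input=3 -> V=15

Answer: 1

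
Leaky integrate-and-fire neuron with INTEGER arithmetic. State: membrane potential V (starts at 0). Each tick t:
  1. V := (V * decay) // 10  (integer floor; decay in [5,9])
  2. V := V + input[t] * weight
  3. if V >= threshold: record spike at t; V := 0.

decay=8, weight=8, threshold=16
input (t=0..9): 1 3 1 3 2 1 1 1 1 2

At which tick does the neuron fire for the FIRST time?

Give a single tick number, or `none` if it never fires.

Answer: 1

Derivation:
t=0: input=1 -> V=8
t=1: input=3 -> V=0 FIRE
t=2: input=1 -> V=8
t=3: input=3 -> V=0 FIRE
t=4: input=2 -> V=0 FIRE
t=5: input=1 -> V=8
t=6: input=1 -> V=14
t=7: input=1 -> V=0 FIRE
t=8: input=1 -> V=8
t=9: input=2 -> V=0 FIRE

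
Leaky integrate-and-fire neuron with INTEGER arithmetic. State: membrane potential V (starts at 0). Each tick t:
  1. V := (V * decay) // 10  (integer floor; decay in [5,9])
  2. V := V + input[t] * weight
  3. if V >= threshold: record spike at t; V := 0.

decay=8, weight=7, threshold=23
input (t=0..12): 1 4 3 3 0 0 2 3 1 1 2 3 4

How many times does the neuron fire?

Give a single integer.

t=0: input=1 -> V=7
t=1: input=4 -> V=0 FIRE
t=2: input=3 -> V=21
t=3: input=3 -> V=0 FIRE
t=4: input=0 -> V=0
t=5: input=0 -> V=0
t=6: input=2 -> V=14
t=7: input=3 -> V=0 FIRE
t=8: input=1 -> V=7
t=9: input=1 -> V=12
t=10: input=2 -> V=0 FIRE
t=11: input=3 -> V=21
t=12: input=4 -> V=0 FIRE

Answer: 5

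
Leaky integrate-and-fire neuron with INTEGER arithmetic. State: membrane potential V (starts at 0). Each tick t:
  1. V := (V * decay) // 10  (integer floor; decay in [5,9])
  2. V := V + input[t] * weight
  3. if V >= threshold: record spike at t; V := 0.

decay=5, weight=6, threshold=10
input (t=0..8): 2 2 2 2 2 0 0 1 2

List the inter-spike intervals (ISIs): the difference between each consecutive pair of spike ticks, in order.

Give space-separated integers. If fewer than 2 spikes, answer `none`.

t=0: input=2 -> V=0 FIRE
t=1: input=2 -> V=0 FIRE
t=2: input=2 -> V=0 FIRE
t=3: input=2 -> V=0 FIRE
t=4: input=2 -> V=0 FIRE
t=5: input=0 -> V=0
t=6: input=0 -> V=0
t=7: input=1 -> V=6
t=8: input=2 -> V=0 FIRE

Answer: 1 1 1 1 4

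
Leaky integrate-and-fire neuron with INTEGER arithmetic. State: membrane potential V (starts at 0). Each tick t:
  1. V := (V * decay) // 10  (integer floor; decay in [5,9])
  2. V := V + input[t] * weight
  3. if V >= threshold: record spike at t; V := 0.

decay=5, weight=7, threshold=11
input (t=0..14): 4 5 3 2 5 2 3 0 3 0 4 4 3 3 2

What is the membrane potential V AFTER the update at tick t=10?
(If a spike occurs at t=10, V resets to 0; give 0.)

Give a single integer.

t=0: input=4 -> V=0 FIRE
t=1: input=5 -> V=0 FIRE
t=2: input=3 -> V=0 FIRE
t=3: input=2 -> V=0 FIRE
t=4: input=5 -> V=0 FIRE
t=5: input=2 -> V=0 FIRE
t=6: input=3 -> V=0 FIRE
t=7: input=0 -> V=0
t=8: input=3 -> V=0 FIRE
t=9: input=0 -> V=0
t=10: input=4 -> V=0 FIRE
t=11: input=4 -> V=0 FIRE
t=12: input=3 -> V=0 FIRE
t=13: input=3 -> V=0 FIRE
t=14: input=2 -> V=0 FIRE

Answer: 0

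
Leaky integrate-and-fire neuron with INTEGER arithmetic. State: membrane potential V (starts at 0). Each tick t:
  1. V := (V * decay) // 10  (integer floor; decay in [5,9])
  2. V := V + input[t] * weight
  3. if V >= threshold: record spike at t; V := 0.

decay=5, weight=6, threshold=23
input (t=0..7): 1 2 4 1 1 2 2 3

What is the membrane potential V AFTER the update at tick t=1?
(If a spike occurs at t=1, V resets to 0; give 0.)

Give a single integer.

Answer: 15

Derivation:
t=0: input=1 -> V=6
t=1: input=2 -> V=15
t=2: input=4 -> V=0 FIRE
t=3: input=1 -> V=6
t=4: input=1 -> V=9
t=5: input=2 -> V=16
t=6: input=2 -> V=20
t=7: input=3 -> V=0 FIRE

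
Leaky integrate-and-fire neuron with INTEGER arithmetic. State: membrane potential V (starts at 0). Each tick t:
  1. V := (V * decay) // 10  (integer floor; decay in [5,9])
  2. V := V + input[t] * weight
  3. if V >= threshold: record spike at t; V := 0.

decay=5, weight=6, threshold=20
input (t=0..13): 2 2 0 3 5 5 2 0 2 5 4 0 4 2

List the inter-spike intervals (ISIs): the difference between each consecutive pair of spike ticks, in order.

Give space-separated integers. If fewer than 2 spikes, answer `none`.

Answer: 1 1 4 1 2

Derivation:
t=0: input=2 -> V=12
t=1: input=2 -> V=18
t=2: input=0 -> V=9
t=3: input=3 -> V=0 FIRE
t=4: input=5 -> V=0 FIRE
t=5: input=5 -> V=0 FIRE
t=6: input=2 -> V=12
t=7: input=0 -> V=6
t=8: input=2 -> V=15
t=9: input=5 -> V=0 FIRE
t=10: input=4 -> V=0 FIRE
t=11: input=0 -> V=0
t=12: input=4 -> V=0 FIRE
t=13: input=2 -> V=12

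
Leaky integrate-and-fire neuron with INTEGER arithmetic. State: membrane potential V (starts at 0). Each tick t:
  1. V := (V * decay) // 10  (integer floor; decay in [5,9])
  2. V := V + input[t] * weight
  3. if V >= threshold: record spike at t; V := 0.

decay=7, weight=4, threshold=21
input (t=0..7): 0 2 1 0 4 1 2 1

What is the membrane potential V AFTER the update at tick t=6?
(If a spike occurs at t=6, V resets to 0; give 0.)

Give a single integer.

t=0: input=0 -> V=0
t=1: input=2 -> V=8
t=2: input=1 -> V=9
t=3: input=0 -> V=6
t=4: input=4 -> V=20
t=5: input=1 -> V=18
t=6: input=2 -> V=20
t=7: input=1 -> V=18

Answer: 20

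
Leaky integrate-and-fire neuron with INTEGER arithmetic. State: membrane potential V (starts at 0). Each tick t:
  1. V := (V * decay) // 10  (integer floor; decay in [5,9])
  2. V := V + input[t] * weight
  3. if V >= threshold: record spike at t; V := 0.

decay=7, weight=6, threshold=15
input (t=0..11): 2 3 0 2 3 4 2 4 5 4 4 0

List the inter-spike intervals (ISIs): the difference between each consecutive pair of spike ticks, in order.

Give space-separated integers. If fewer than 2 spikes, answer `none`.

Answer: 3 1 2 1 1 1

Derivation:
t=0: input=2 -> V=12
t=1: input=3 -> V=0 FIRE
t=2: input=0 -> V=0
t=3: input=2 -> V=12
t=4: input=3 -> V=0 FIRE
t=5: input=4 -> V=0 FIRE
t=6: input=2 -> V=12
t=7: input=4 -> V=0 FIRE
t=8: input=5 -> V=0 FIRE
t=9: input=4 -> V=0 FIRE
t=10: input=4 -> V=0 FIRE
t=11: input=0 -> V=0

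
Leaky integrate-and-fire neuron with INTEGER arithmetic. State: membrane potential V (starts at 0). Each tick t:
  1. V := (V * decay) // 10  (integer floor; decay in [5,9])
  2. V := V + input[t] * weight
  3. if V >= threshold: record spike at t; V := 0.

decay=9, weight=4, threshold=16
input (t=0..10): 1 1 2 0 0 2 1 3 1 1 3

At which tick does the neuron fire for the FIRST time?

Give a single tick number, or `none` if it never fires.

Answer: 5

Derivation:
t=0: input=1 -> V=4
t=1: input=1 -> V=7
t=2: input=2 -> V=14
t=3: input=0 -> V=12
t=4: input=0 -> V=10
t=5: input=2 -> V=0 FIRE
t=6: input=1 -> V=4
t=7: input=3 -> V=15
t=8: input=1 -> V=0 FIRE
t=9: input=1 -> V=4
t=10: input=3 -> V=15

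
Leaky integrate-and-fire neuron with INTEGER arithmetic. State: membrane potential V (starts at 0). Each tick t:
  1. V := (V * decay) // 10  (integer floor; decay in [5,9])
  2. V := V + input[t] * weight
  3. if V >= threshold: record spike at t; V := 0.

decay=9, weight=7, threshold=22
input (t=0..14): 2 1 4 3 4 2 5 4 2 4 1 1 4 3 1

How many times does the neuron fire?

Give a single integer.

Answer: 7

Derivation:
t=0: input=2 -> V=14
t=1: input=1 -> V=19
t=2: input=4 -> V=0 FIRE
t=3: input=3 -> V=21
t=4: input=4 -> V=0 FIRE
t=5: input=2 -> V=14
t=6: input=5 -> V=0 FIRE
t=7: input=4 -> V=0 FIRE
t=8: input=2 -> V=14
t=9: input=4 -> V=0 FIRE
t=10: input=1 -> V=7
t=11: input=1 -> V=13
t=12: input=4 -> V=0 FIRE
t=13: input=3 -> V=21
t=14: input=1 -> V=0 FIRE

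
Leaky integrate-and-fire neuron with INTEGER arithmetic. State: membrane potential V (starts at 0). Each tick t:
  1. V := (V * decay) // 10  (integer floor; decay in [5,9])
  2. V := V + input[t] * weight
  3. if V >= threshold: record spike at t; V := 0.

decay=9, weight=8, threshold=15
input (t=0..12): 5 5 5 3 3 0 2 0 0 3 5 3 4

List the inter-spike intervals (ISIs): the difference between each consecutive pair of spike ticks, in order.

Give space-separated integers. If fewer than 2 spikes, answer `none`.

Answer: 1 1 1 1 2 3 1 1 1

Derivation:
t=0: input=5 -> V=0 FIRE
t=1: input=5 -> V=0 FIRE
t=2: input=5 -> V=0 FIRE
t=3: input=3 -> V=0 FIRE
t=4: input=3 -> V=0 FIRE
t=5: input=0 -> V=0
t=6: input=2 -> V=0 FIRE
t=7: input=0 -> V=0
t=8: input=0 -> V=0
t=9: input=3 -> V=0 FIRE
t=10: input=5 -> V=0 FIRE
t=11: input=3 -> V=0 FIRE
t=12: input=4 -> V=0 FIRE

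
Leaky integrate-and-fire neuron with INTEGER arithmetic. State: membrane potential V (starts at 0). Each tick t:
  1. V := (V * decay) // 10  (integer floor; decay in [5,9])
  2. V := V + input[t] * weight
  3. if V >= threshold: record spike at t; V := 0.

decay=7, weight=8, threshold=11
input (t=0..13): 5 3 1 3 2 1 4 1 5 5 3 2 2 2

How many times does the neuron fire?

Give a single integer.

t=0: input=5 -> V=0 FIRE
t=1: input=3 -> V=0 FIRE
t=2: input=1 -> V=8
t=3: input=3 -> V=0 FIRE
t=4: input=2 -> V=0 FIRE
t=5: input=1 -> V=8
t=6: input=4 -> V=0 FIRE
t=7: input=1 -> V=8
t=8: input=5 -> V=0 FIRE
t=9: input=5 -> V=0 FIRE
t=10: input=3 -> V=0 FIRE
t=11: input=2 -> V=0 FIRE
t=12: input=2 -> V=0 FIRE
t=13: input=2 -> V=0 FIRE

Answer: 11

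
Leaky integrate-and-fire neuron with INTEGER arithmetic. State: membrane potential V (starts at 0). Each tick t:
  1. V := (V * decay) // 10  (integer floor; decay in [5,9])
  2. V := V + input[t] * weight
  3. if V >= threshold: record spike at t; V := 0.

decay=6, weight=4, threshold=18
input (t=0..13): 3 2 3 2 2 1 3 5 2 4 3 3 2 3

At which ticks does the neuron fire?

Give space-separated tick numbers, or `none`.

Answer: 2 6 7 9 11

Derivation:
t=0: input=3 -> V=12
t=1: input=2 -> V=15
t=2: input=3 -> V=0 FIRE
t=3: input=2 -> V=8
t=4: input=2 -> V=12
t=5: input=1 -> V=11
t=6: input=3 -> V=0 FIRE
t=7: input=5 -> V=0 FIRE
t=8: input=2 -> V=8
t=9: input=4 -> V=0 FIRE
t=10: input=3 -> V=12
t=11: input=3 -> V=0 FIRE
t=12: input=2 -> V=8
t=13: input=3 -> V=16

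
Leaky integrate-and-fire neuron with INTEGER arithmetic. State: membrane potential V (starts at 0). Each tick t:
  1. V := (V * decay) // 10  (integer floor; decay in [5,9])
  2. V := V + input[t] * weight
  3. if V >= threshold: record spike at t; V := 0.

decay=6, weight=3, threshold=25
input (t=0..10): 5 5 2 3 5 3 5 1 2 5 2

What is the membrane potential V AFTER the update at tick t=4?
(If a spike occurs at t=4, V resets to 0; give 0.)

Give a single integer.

t=0: input=5 -> V=15
t=1: input=5 -> V=24
t=2: input=2 -> V=20
t=3: input=3 -> V=21
t=4: input=5 -> V=0 FIRE
t=5: input=3 -> V=9
t=6: input=5 -> V=20
t=7: input=1 -> V=15
t=8: input=2 -> V=15
t=9: input=5 -> V=24
t=10: input=2 -> V=20

Answer: 0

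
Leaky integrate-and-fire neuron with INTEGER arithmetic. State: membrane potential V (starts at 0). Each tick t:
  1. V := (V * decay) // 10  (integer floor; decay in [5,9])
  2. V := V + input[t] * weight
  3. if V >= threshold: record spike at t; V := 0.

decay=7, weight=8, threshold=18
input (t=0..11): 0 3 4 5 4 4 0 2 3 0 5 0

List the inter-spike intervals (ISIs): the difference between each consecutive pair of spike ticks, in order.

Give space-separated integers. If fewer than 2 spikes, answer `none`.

t=0: input=0 -> V=0
t=1: input=3 -> V=0 FIRE
t=2: input=4 -> V=0 FIRE
t=3: input=5 -> V=0 FIRE
t=4: input=4 -> V=0 FIRE
t=5: input=4 -> V=0 FIRE
t=6: input=0 -> V=0
t=7: input=2 -> V=16
t=8: input=3 -> V=0 FIRE
t=9: input=0 -> V=0
t=10: input=5 -> V=0 FIRE
t=11: input=0 -> V=0

Answer: 1 1 1 1 3 2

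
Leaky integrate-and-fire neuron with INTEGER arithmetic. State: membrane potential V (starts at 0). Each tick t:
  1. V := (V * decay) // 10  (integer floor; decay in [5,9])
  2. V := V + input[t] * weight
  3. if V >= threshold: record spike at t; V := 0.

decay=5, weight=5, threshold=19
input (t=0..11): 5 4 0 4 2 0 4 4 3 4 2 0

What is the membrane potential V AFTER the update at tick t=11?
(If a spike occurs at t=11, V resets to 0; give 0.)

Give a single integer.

Answer: 5

Derivation:
t=0: input=5 -> V=0 FIRE
t=1: input=4 -> V=0 FIRE
t=2: input=0 -> V=0
t=3: input=4 -> V=0 FIRE
t=4: input=2 -> V=10
t=5: input=0 -> V=5
t=6: input=4 -> V=0 FIRE
t=7: input=4 -> V=0 FIRE
t=8: input=3 -> V=15
t=9: input=4 -> V=0 FIRE
t=10: input=2 -> V=10
t=11: input=0 -> V=5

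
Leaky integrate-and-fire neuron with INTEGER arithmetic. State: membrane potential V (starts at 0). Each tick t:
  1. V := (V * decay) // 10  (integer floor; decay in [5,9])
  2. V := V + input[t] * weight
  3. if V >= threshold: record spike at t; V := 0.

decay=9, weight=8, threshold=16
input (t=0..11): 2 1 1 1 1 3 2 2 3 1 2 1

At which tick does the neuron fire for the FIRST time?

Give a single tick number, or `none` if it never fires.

Answer: 0

Derivation:
t=0: input=2 -> V=0 FIRE
t=1: input=1 -> V=8
t=2: input=1 -> V=15
t=3: input=1 -> V=0 FIRE
t=4: input=1 -> V=8
t=5: input=3 -> V=0 FIRE
t=6: input=2 -> V=0 FIRE
t=7: input=2 -> V=0 FIRE
t=8: input=3 -> V=0 FIRE
t=9: input=1 -> V=8
t=10: input=2 -> V=0 FIRE
t=11: input=1 -> V=8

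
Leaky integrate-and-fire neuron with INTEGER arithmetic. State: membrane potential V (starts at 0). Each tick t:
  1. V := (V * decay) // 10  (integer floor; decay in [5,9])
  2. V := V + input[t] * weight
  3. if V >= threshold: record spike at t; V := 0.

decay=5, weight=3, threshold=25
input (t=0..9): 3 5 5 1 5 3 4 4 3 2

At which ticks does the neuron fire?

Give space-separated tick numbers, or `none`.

Answer: none

Derivation:
t=0: input=3 -> V=9
t=1: input=5 -> V=19
t=2: input=5 -> V=24
t=3: input=1 -> V=15
t=4: input=5 -> V=22
t=5: input=3 -> V=20
t=6: input=4 -> V=22
t=7: input=4 -> V=23
t=8: input=3 -> V=20
t=9: input=2 -> V=16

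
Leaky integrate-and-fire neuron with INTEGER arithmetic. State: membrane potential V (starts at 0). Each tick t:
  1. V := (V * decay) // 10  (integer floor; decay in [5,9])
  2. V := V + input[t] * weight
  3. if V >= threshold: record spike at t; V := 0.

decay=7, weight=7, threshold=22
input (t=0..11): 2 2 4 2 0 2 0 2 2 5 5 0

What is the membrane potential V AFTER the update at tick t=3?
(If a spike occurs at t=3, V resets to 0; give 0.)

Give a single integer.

t=0: input=2 -> V=14
t=1: input=2 -> V=0 FIRE
t=2: input=4 -> V=0 FIRE
t=3: input=2 -> V=14
t=4: input=0 -> V=9
t=5: input=2 -> V=20
t=6: input=0 -> V=14
t=7: input=2 -> V=0 FIRE
t=8: input=2 -> V=14
t=9: input=5 -> V=0 FIRE
t=10: input=5 -> V=0 FIRE
t=11: input=0 -> V=0

Answer: 14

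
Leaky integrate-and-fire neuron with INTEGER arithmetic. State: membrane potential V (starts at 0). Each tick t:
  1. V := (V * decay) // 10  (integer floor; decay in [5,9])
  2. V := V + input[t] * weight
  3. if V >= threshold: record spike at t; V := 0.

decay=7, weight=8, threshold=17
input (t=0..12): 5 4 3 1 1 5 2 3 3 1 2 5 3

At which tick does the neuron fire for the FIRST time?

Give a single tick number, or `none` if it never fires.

Answer: 0

Derivation:
t=0: input=5 -> V=0 FIRE
t=1: input=4 -> V=0 FIRE
t=2: input=3 -> V=0 FIRE
t=3: input=1 -> V=8
t=4: input=1 -> V=13
t=5: input=5 -> V=0 FIRE
t=6: input=2 -> V=16
t=7: input=3 -> V=0 FIRE
t=8: input=3 -> V=0 FIRE
t=9: input=1 -> V=8
t=10: input=2 -> V=0 FIRE
t=11: input=5 -> V=0 FIRE
t=12: input=3 -> V=0 FIRE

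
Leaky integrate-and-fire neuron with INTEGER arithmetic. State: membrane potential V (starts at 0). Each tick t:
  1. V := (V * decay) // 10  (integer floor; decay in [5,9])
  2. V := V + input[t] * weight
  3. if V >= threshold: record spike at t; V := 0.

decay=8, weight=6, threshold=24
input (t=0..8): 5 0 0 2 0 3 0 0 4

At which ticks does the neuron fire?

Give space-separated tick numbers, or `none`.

t=0: input=5 -> V=0 FIRE
t=1: input=0 -> V=0
t=2: input=0 -> V=0
t=3: input=2 -> V=12
t=4: input=0 -> V=9
t=5: input=3 -> V=0 FIRE
t=6: input=0 -> V=0
t=7: input=0 -> V=0
t=8: input=4 -> V=0 FIRE

Answer: 0 5 8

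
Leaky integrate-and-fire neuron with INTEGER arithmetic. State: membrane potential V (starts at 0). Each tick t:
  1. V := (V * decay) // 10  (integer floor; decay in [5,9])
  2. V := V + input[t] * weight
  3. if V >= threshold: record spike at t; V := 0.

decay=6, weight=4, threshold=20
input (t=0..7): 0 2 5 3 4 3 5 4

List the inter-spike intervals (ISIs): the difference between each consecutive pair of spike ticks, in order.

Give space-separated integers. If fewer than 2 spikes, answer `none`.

t=0: input=0 -> V=0
t=1: input=2 -> V=8
t=2: input=5 -> V=0 FIRE
t=3: input=3 -> V=12
t=4: input=4 -> V=0 FIRE
t=5: input=3 -> V=12
t=6: input=5 -> V=0 FIRE
t=7: input=4 -> V=16

Answer: 2 2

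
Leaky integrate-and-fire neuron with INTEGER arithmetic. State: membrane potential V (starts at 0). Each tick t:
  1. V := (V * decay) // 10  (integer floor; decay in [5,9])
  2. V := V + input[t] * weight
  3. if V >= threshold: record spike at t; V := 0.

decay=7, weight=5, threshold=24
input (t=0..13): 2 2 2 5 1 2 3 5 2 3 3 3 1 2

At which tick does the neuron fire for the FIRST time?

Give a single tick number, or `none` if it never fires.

t=0: input=2 -> V=10
t=1: input=2 -> V=17
t=2: input=2 -> V=21
t=3: input=5 -> V=0 FIRE
t=4: input=1 -> V=5
t=5: input=2 -> V=13
t=6: input=3 -> V=0 FIRE
t=7: input=5 -> V=0 FIRE
t=8: input=2 -> V=10
t=9: input=3 -> V=22
t=10: input=3 -> V=0 FIRE
t=11: input=3 -> V=15
t=12: input=1 -> V=15
t=13: input=2 -> V=20

Answer: 3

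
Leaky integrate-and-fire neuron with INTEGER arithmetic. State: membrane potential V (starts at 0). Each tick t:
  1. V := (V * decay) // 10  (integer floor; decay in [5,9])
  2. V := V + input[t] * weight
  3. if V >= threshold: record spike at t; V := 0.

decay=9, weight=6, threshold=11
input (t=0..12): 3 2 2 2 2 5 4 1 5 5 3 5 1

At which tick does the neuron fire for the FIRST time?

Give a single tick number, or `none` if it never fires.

Answer: 0

Derivation:
t=0: input=3 -> V=0 FIRE
t=1: input=2 -> V=0 FIRE
t=2: input=2 -> V=0 FIRE
t=3: input=2 -> V=0 FIRE
t=4: input=2 -> V=0 FIRE
t=5: input=5 -> V=0 FIRE
t=6: input=4 -> V=0 FIRE
t=7: input=1 -> V=6
t=8: input=5 -> V=0 FIRE
t=9: input=5 -> V=0 FIRE
t=10: input=3 -> V=0 FIRE
t=11: input=5 -> V=0 FIRE
t=12: input=1 -> V=6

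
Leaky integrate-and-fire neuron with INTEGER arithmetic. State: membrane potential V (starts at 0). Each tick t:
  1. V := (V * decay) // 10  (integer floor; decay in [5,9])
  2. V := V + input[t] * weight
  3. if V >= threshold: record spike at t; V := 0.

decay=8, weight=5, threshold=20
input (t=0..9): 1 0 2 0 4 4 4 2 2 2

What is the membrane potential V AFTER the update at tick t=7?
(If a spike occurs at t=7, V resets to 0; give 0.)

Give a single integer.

Answer: 10

Derivation:
t=0: input=1 -> V=5
t=1: input=0 -> V=4
t=2: input=2 -> V=13
t=3: input=0 -> V=10
t=4: input=4 -> V=0 FIRE
t=5: input=4 -> V=0 FIRE
t=6: input=4 -> V=0 FIRE
t=7: input=2 -> V=10
t=8: input=2 -> V=18
t=9: input=2 -> V=0 FIRE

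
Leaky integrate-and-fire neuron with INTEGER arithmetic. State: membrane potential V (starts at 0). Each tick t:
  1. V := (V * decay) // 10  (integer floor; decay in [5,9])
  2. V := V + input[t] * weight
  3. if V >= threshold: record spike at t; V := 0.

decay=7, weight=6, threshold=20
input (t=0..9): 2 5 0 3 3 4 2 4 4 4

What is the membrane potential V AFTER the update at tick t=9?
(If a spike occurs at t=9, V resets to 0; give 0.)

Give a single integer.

t=0: input=2 -> V=12
t=1: input=5 -> V=0 FIRE
t=2: input=0 -> V=0
t=3: input=3 -> V=18
t=4: input=3 -> V=0 FIRE
t=5: input=4 -> V=0 FIRE
t=6: input=2 -> V=12
t=7: input=4 -> V=0 FIRE
t=8: input=4 -> V=0 FIRE
t=9: input=4 -> V=0 FIRE

Answer: 0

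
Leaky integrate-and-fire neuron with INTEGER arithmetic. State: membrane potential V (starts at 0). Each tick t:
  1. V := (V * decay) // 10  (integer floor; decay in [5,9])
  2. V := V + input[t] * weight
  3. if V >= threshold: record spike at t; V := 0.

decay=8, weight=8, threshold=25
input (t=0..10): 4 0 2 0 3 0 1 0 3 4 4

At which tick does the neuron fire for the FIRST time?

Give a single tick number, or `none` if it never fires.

Answer: 0

Derivation:
t=0: input=4 -> V=0 FIRE
t=1: input=0 -> V=0
t=2: input=2 -> V=16
t=3: input=0 -> V=12
t=4: input=3 -> V=0 FIRE
t=5: input=0 -> V=0
t=6: input=1 -> V=8
t=7: input=0 -> V=6
t=8: input=3 -> V=0 FIRE
t=9: input=4 -> V=0 FIRE
t=10: input=4 -> V=0 FIRE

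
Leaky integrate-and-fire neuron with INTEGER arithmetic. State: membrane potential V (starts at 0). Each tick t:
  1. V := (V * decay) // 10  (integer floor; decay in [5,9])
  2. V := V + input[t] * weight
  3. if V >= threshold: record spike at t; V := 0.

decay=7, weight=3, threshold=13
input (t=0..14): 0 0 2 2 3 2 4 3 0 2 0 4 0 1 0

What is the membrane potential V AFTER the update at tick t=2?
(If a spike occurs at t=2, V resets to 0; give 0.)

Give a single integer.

t=0: input=0 -> V=0
t=1: input=0 -> V=0
t=2: input=2 -> V=6
t=3: input=2 -> V=10
t=4: input=3 -> V=0 FIRE
t=5: input=2 -> V=6
t=6: input=4 -> V=0 FIRE
t=7: input=3 -> V=9
t=8: input=0 -> V=6
t=9: input=2 -> V=10
t=10: input=0 -> V=7
t=11: input=4 -> V=0 FIRE
t=12: input=0 -> V=0
t=13: input=1 -> V=3
t=14: input=0 -> V=2

Answer: 6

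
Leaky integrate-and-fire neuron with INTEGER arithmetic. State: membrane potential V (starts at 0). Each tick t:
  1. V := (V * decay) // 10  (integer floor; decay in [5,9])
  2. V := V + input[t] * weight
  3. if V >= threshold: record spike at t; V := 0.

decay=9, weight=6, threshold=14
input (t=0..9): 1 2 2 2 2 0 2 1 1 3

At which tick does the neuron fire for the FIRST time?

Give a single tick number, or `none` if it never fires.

Answer: 1

Derivation:
t=0: input=1 -> V=6
t=1: input=2 -> V=0 FIRE
t=2: input=2 -> V=12
t=3: input=2 -> V=0 FIRE
t=4: input=2 -> V=12
t=5: input=0 -> V=10
t=6: input=2 -> V=0 FIRE
t=7: input=1 -> V=6
t=8: input=1 -> V=11
t=9: input=3 -> V=0 FIRE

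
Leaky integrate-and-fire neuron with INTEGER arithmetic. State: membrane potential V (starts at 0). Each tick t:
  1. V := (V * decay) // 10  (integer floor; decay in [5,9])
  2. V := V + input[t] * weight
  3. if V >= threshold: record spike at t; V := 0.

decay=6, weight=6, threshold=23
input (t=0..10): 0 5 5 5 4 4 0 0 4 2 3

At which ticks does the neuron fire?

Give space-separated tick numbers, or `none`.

Answer: 1 2 3 4 5 8 10

Derivation:
t=0: input=0 -> V=0
t=1: input=5 -> V=0 FIRE
t=2: input=5 -> V=0 FIRE
t=3: input=5 -> V=0 FIRE
t=4: input=4 -> V=0 FIRE
t=5: input=4 -> V=0 FIRE
t=6: input=0 -> V=0
t=7: input=0 -> V=0
t=8: input=4 -> V=0 FIRE
t=9: input=2 -> V=12
t=10: input=3 -> V=0 FIRE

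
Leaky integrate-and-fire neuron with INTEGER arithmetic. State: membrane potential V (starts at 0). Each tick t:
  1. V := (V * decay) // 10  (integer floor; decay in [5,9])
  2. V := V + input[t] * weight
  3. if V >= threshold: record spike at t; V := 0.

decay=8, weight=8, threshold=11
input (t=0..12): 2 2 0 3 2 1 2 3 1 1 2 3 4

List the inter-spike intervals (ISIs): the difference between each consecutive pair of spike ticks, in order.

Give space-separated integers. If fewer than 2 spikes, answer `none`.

t=0: input=2 -> V=0 FIRE
t=1: input=2 -> V=0 FIRE
t=2: input=0 -> V=0
t=3: input=3 -> V=0 FIRE
t=4: input=2 -> V=0 FIRE
t=5: input=1 -> V=8
t=6: input=2 -> V=0 FIRE
t=7: input=3 -> V=0 FIRE
t=8: input=1 -> V=8
t=9: input=1 -> V=0 FIRE
t=10: input=2 -> V=0 FIRE
t=11: input=3 -> V=0 FIRE
t=12: input=4 -> V=0 FIRE

Answer: 1 2 1 2 1 2 1 1 1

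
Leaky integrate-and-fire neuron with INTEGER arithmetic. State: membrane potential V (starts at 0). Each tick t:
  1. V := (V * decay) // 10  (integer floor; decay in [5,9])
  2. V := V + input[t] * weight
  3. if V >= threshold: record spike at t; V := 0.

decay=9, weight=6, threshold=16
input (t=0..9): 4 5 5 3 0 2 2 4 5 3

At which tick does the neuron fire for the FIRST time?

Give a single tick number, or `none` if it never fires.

Answer: 0

Derivation:
t=0: input=4 -> V=0 FIRE
t=1: input=5 -> V=0 FIRE
t=2: input=5 -> V=0 FIRE
t=3: input=3 -> V=0 FIRE
t=4: input=0 -> V=0
t=5: input=2 -> V=12
t=6: input=2 -> V=0 FIRE
t=7: input=4 -> V=0 FIRE
t=8: input=5 -> V=0 FIRE
t=9: input=3 -> V=0 FIRE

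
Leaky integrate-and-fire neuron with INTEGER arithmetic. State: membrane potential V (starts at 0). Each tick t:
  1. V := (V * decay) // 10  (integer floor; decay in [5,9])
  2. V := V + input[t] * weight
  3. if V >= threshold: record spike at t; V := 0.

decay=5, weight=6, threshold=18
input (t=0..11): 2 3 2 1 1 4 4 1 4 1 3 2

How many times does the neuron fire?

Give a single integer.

Answer: 5

Derivation:
t=0: input=2 -> V=12
t=1: input=3 -> V=0 FIRE
t=2: input=2 -> V=12
t=3: input=1 -> V=12
t=4: input=1 -> V=12
t=5: input=4 -> V=0 FIRE
t=6: input=4 -> V=0 FIRE
t=7: input=1 -> V=6
t=8: input=4 -> V=0 FIRE
t=9: input=1 -> V=6
t=10: input=3 -> V=0 FIRE
t=11: input=2 -> V=12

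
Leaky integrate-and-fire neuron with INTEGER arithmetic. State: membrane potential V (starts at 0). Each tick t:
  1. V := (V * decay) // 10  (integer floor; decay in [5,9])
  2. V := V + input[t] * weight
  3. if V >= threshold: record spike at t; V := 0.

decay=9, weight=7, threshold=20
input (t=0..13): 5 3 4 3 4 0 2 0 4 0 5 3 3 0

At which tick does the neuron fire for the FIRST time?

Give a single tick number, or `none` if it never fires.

t=0: input=5 -> V=0 FIRE
t=1: input=3 -> V=0 FIRE
t=2: input=4 -> V=0 FIRE
t=3: input=3 -> V=0 FIRE
t=4: input=4 -> V=0 FIRE
t=5: input=0 -> V=0
t=6: input=2 -> V=14
t=7: input=0 -> V=12
t=8: input=4 -> V=0 FIRE
t=9: input=0 -> V=0
t=10: input=5 -> V=0 FIRE
t=11: input=3 -> V=0 FIRE
t=12: input=3 -> V=0 FIRE
t=13: input=0 -> V=0

Answer: 0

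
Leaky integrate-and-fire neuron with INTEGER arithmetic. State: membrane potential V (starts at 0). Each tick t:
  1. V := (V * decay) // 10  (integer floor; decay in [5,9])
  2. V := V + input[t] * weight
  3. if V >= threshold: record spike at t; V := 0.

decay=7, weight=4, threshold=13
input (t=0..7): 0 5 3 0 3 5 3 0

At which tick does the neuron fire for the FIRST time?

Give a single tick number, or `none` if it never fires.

t=0: input=0 -> V=0
t=1: input=5 -> V=0 FIRE
t=2: input=3 -> V=12
t=3: input=0 -> V=8
t=4: input=3 -> V=0 FIRE
t=5: input=5 -> V=0 FIRE
t=6: input=3 -> V=12
t=7: input=0 -> V=8

Answer: 1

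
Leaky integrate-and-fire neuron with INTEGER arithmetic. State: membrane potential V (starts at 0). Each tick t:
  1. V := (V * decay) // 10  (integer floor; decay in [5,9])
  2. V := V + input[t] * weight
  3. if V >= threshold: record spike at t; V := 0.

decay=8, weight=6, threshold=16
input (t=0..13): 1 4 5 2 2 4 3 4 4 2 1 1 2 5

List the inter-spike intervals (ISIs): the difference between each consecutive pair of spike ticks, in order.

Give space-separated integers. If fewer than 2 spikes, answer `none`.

Answer: 1 2 1 1 1 1 3 2

Derivation:
t=0: input=1 -> V=6
t=1: input=4 -> V=0 FIRE
t=2: input=5 -> V=0 FIRE
t=3: input=2 -> V=12
t=4: input=2 -> V=0 FIRE
t=5: input=4 -> V=0 FIRE
t=6: input=3 -> V=0 FIRE
t=7: input=4 -> V=0 FIRE
t=8: input=4 -> V=0 FIRE
t=9: input=2 -> V=12
t=10: input=1 -> V=15
t=11: input=1 -> V=0 FIRE
t=12: input=2 -> V=12
t=13: input=5 -> V=0 FIRE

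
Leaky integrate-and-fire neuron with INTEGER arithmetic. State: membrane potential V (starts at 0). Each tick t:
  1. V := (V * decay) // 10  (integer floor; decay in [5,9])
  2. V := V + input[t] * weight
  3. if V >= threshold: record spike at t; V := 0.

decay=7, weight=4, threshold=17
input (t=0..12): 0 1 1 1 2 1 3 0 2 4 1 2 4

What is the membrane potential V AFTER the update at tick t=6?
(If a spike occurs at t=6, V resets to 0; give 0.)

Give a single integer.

t=0: input=0 -> V=0
t=1: input=1 -> V=4
t=2: input=1 -> V=6
t=3: input=1 -> V=8
t=4: input=2 -> V=13
t=5: input=1 -> V=13
t=6: input=3 -> V=0 FIRE
t=7: input=0 -> V=0
t=8: input=2 -> V=8
t=9: input=4 -> V=0 FIRE
t=10: input=1 -> V=4
t=11: input=2 -> V=10
t=12: input=4 -> V=0 FIRE

Answer: 0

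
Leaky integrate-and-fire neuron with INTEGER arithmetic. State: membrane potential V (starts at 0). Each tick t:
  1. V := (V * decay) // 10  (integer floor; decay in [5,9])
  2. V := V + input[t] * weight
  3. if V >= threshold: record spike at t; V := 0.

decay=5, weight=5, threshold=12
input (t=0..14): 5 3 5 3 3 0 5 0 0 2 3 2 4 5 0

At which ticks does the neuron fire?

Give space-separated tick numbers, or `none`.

Answer: 0 1 2 3 4 6 10 12 13

Derivation:
t=0: input=5 -> V=0 FIRE
t=1: input=3 -> V=0 FIRE
t=2: input=5 -> V=0 FIRE
t=3: input=3 -> V=0 FIRE
t=4: input=3 -> V=0 FIRE
t=5: input=0 -> V=0
t=6: input=5 -> V=0 FIRE
t=7: input=0 -> V=0
t=8: input=0 -> V=0
t=9: input=2 -> V=10
t=10: input=3 -> V=0 FIRE
t=11: input=2 -> V=10
t=12: input=4 -> V=0 FIRE
t=13: input=5 -> V=0 FIRE
t=14: input=0 -> V=0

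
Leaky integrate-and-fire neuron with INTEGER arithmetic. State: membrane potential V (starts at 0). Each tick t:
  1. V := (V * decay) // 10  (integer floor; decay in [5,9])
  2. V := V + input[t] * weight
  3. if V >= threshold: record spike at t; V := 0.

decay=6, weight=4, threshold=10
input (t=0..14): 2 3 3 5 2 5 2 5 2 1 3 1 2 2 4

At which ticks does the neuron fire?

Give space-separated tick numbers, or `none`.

t=0: input=2 -> V=8
t=1: input=3 -> V=0 FIRE
t=2: input=3 -> V=0 FIRE
t=3: input=5 -> V=0 FIRE
t=4: input=2 -> V=8
t=5: input=5 -> V=0 FIRE
t=6: input=2 -> V=8
t=7: input=5 -> V=0 FIRE
t=8: input=2 -> V=8
t=9: input=1 -> V=8
t=10: input=3 -> V=0 FIRE
t=11: input=1 -> V=4
t=12: input=2 -> V=0 FIRE
t=13: input=2 -> V=8
t=14: input=4 -> V=0 FIRE

Answer: 1 2 3 5 7 10 12 14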